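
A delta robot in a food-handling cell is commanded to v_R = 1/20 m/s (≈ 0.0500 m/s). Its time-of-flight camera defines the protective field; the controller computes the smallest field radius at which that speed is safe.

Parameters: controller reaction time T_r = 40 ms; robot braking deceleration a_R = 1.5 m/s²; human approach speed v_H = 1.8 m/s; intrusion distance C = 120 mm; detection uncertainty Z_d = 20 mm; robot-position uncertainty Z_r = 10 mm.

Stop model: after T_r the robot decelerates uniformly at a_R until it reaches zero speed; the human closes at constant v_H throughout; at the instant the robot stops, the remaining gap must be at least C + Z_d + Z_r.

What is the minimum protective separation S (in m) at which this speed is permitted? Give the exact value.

S_min = 1709/6000 m = 0.2848 m

stop time T_s = (1/20)/(3/2) = 0.0333 s
robot covers v_R·T_r = 0.0500·0.0400 = 0.0020 m before braking
robot under decel: 0.0500²/(2·1.5000) = 0.0008 m
human over T_r+T_s: 1.8000·(0.0400+0.0333) = 0.1320 m
residual clearance needed = 0.1200+0.0200+0.0100 = 0.1500 m
S_min ≈ 0.0020+0.0008+0.1320+0.1500  ⇒  S_min = 1709/6000 m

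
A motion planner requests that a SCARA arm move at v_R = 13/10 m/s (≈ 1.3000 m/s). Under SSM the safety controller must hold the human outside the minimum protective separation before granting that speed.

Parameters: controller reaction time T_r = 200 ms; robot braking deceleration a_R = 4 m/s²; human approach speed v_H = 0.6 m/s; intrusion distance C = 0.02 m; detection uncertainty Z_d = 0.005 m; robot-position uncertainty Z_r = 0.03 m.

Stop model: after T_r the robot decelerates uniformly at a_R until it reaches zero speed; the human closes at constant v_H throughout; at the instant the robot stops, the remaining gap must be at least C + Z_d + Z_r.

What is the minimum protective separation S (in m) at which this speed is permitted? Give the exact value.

S_min = 673/800 m = 0.8413 m

stop time T_s = (13/10)/4 = 0.3250 s
robot covers v_R·T_r = 1.3000·0.2000 = 0.2600 m before braking
braking distance = 1.3000²/(2·4.0000) = 0.2112 m
person approaches 0.6000·(0.2000+0.3250) = 0.3150 m
C+Z_d+Z_r = 0.0200+0.0050+0.0300 = 0.0550 m
S_min ≈ 0.2600+0.2112+0.3150+0.0550  ⇒  S_min = 673/800 m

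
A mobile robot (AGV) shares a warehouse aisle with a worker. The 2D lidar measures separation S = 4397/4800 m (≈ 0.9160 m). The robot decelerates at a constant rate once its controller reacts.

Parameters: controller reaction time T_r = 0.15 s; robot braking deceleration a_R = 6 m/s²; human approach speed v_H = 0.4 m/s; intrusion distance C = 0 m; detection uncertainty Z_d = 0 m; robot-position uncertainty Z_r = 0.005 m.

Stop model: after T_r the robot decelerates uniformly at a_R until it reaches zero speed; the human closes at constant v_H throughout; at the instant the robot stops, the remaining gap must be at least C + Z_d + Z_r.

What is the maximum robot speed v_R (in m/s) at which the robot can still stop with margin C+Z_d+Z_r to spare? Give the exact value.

at the boundary: (1/12)·v² + (13/60)·v + (-817/960) = 0
  disc = (13/60)² − 4·(1/12)·(-817/960) = 529/1600 ; √disc = 23/40
  v_R = (−(13/60) + 23/40) / (2·(1/12)) = 43/20 m/s
check:
braking lasts T_s = (43/20)/6 = 0.3583 s
robot covers v_R·T_r = 2.1500·0.1500 = 0.3225 m before braking
robot covers 2.1500·0.3583 − ½·6.0000·0.3583² = 0.3852 m while stopping
human over T_r+T_s: 0.4000·(0.1500+0.3583) = 0.2033 m
C+Z_d+Z_r = 0.0000+0.0000+0.0050 = 0.0050 m
sum ≈ 0.3225+0.3852+0.2033+0.0050 ≈ 0.9160 m = S ✓

v_R_max = 43/20 m/s = 2.1500 m/s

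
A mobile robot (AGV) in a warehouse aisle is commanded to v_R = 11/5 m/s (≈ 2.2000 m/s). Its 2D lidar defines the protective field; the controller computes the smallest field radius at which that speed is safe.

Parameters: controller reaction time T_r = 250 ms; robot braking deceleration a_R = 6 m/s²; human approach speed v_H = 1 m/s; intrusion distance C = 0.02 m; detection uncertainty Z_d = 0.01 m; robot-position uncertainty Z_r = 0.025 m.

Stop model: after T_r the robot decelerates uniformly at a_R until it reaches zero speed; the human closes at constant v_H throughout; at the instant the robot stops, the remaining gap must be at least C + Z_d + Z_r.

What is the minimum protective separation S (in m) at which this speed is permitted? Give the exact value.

S_min = 13/8 m = 1.6250 m

braking lasts T_s = (11/5)/6 = 0.3667 s
reaction-phase robot travel = 2.2000·0.2500 = 0.5500 m
robot under decel: 2.2000²/(2·6.0000) = 0.4033 m
human closes 1.0000·0.6167 = 0.6167 m
residual clearance needed = 0.0200+0.0100+0.0250 = 0.0550 m
S_min ≈ 0.5500+0.4033+0.6167+0.0550  ⇒  S_min = 13/8 m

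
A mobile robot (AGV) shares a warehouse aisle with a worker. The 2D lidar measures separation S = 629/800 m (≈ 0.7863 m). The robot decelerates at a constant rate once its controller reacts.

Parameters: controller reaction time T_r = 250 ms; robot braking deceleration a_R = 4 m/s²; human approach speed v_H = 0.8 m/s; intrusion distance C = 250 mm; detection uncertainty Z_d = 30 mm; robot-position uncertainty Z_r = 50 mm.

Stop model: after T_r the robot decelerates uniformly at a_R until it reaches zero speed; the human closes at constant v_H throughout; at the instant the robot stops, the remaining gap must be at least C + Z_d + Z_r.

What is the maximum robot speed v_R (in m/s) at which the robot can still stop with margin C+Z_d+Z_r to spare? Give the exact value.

v_R_max = 1/2 m/s = 0.5000 m/s

collect terms ⇒ (1/8)·v_R² + (9/20)·v_R + (-41/160) = 0
  disc = (9/20)² − 4·(1/8)·(-41/160) = 529/1600 ; √disc = 23/40
  v_R = (−(9/20) + 23/40) / (2·(1/8)) = 1/2 m/s
check:
braking lasts T_s = (1/2)/4 = 0.1250 s
robot in T_r: 0.5000·0.2500 = 0.1250 m
braking distance = 0.5000²/(2·4.0000) = 0.0312 m
human over T_r+T_s: 0.8000·(0.2500+0.1250) = 0.3000 m
C+Z_d+Z_r = 0.2500+0.0300+0.0500 = 0.3300 m
sum ≈ 0.1250+0.0312+0.3000+0.3300 ≈ 0.7863 m = S ✓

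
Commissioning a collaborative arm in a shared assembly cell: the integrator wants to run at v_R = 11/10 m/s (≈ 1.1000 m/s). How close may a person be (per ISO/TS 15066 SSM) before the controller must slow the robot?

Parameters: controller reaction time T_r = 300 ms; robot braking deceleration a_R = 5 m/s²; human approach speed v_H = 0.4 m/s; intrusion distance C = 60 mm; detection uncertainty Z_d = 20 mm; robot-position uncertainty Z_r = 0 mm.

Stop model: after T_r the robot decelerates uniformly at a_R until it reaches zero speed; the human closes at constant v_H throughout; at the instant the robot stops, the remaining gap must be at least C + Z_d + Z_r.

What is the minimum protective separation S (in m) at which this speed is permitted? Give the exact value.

S_min = 739/1000 m = 0.7390 m

T_s = v_R/a_R = (11/10)/5 = 0.2200 s
robot covers v_R·T_r = 1.1000·0.3000 = 0.3300 m before braking
braking distance = 1.1000²/(2·5.0000) = 0.1210 m
human closes 0.4000·0.5200 = 0.2080 m
margins: 0.0600+0.0200+0.0000 = 0.0800 m
S_min ≈ 0.3300+0.1210+0.2080+0.0800  ⇒  S_min = 739/1000 m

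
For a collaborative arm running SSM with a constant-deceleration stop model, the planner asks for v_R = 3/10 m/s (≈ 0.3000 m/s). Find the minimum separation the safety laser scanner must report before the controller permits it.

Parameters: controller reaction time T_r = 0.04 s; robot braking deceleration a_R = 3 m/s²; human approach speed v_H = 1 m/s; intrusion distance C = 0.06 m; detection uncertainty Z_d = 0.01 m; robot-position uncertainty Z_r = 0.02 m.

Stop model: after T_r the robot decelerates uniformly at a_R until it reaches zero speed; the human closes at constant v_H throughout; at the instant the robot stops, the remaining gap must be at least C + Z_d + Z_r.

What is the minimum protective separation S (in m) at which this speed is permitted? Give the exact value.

S_min = 257/1000 m = 0.2570 m

T_s = v_R/a_R = (3/10)/3 = 0.1000 s
robot covers v_R·T_r = 0.3000·0.0400 = 0.0120 m before braking
robot under decel: 0.3000²/(2·3.0000) = 0.0150 m
human closes 1.0000·0.1400 = 0.1400 m
C+Z_d+Z_r = 0.0600+0.0100+0.0200 = 0.0900 m
S_min ≈ 0.0120+0.0150+0.1400+0.0900  ⇒  S_min = 257/1000 m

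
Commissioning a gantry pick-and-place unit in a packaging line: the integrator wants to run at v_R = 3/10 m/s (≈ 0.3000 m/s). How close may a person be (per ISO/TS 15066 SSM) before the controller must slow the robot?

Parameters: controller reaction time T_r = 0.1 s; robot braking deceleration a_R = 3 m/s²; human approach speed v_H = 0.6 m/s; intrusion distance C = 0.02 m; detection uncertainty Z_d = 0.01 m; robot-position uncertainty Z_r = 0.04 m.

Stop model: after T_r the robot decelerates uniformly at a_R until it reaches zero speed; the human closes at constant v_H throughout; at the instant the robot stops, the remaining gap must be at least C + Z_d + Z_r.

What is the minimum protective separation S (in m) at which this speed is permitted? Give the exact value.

T_s = v_R/a_R = (3/10)/3 = 0.1000 s
robot covers v_R·T_r = 0.3000·0.1000 = 0.0300 m before braking
robot under decel: 0.3000²/(2·3.0000) = 0.0150 m
human over T_r+T_s: 0.6000·(0.1000+0.1000) = 0.1200 m
C+Z_d+Z_r = 0.0200+0.0100+0.0400 = 0.0700 m
S_min ≈ 0.0300+0.0150+0.1200+0.0700  ⇒  S_min = 47/200 m

S_min = 47/200 m = 0.2350 m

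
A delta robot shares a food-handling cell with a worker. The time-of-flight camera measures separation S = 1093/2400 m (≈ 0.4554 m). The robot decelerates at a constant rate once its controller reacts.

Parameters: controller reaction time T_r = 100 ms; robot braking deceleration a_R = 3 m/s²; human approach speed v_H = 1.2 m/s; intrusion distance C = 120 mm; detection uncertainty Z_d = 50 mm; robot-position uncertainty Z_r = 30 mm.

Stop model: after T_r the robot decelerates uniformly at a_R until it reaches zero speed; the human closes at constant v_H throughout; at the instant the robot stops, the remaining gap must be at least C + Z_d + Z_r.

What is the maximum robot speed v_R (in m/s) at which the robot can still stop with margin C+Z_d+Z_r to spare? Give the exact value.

at the boundary: (1/6)·v² + (1/2)·v + (-13/96) = 0
  disc = (1/2)² − 4·(1/6)·(-13/96) = 49/144 ; √disc = 7/12
  v_R = (−(1/2) + 7/12) / (2·(1/6)) = 1/4 m/s
check:
stop time T_s = (1/4)/3 = 0.0833 s
robot in T_r: 0.2500·0.1000 = 0.0250 m
robot covers 0.2500·0.0833 − ½·3.0000·0.0833² = 0.0104 m while stopping
human over T_r+T_s: 1.2000·(0.1000+0.0833) = 0.2200 m
C+Z_d+Z_r = 0.1200+0.0500+0.0300 = 0.2000 m
sum ≈ 0.0250+0.0104+0.2200+0.2000 ≈ 0.4554 m = S ✓

v_R_max = 1/4 m/s = 0.2500 m/s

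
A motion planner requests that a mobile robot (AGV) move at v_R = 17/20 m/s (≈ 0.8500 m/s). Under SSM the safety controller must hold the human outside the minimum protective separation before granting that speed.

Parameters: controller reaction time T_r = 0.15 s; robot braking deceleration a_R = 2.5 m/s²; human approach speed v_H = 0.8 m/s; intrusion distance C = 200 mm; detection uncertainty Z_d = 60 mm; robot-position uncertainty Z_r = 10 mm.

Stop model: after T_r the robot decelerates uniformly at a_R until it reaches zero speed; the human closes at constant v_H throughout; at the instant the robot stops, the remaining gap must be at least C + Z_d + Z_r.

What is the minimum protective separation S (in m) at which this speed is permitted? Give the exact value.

stop time T_s = (17/20)/(5/2) = 0.3400 s
robot covers v_R·T_r = 0.8500·0.1500 = 0.1275 m before braking
robot under decel: 0.8500²/(2·2.5000) = 0.1445 m
human closes 0.8000·0.4900 = 0.3920 m
margins: 0.2000+0.0600+0.0100 = 0.2700 m
S_min ≈ 0.1275+0.1445+0.3920+0.2700  ⇒  S_min = 467/500 m

S_min = 467/500 m = 0.9340 m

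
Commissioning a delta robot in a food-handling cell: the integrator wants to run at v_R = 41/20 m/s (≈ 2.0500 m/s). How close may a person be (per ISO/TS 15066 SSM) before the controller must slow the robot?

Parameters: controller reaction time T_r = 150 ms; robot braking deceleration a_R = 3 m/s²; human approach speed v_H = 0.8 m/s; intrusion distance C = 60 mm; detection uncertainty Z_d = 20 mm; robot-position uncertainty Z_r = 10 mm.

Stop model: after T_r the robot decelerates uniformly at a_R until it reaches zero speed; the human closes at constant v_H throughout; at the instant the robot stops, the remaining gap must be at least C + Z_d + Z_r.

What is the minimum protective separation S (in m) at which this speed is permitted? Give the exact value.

stop time T_s = (41/20)/3 = 0.6833 s
robot in T_r: 2.0500·0.1500 = 0.3075 m
braking distance = 2.0500²/(2·3.0000) = 0.7004 m
human over T_r+T_s: 0.8000·(0.1500+0.6833) = 0.6667 m
C+Z_d+Z_r = 0.0600+0.0200+0.0100 = 0.0900 m
S_min ≈ 0.3075+0.7004+0.6667+0.0900  ⇒  S_min = 847/480 m

S_min = 847/480 m = 1.7646 m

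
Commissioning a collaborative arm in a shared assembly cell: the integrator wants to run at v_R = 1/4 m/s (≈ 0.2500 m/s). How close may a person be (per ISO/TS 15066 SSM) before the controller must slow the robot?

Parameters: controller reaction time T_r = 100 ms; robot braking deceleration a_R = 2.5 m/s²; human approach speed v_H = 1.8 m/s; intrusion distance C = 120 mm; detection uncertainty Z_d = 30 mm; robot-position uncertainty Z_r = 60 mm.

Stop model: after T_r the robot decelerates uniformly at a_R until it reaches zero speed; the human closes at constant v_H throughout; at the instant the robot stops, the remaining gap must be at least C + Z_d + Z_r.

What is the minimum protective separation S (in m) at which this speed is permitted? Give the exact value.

S_min = 243/400 m = 0.6075 m

braking lasts T_s = (1/4)/(5/2) = 0.1000 s
robot in T_r: 0.2500·0.1000 = 0.0250 m
robot covers 0.2500·0.1000 − ½·2.5000·0.1000² = 0.0125 m while stopping
human closes 1.8000·0.2000 = 0.3600 m
residual clearance needed = 0.1200+0.0300+0.0600 = 0.2100 m
S_min ≈ 0.0250+0.0125+0.3600+0.2100  ⇒  S_min = 243/400 m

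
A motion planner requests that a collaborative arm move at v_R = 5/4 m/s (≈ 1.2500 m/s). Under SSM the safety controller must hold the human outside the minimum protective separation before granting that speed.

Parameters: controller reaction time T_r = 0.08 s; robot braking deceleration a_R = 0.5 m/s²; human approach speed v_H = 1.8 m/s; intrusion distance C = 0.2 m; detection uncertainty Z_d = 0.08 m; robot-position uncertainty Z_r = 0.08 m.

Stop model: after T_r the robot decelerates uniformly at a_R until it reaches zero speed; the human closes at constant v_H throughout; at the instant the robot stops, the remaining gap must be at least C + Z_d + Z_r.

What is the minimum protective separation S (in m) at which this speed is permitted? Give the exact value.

S_min = 13333/2000 m = 6.6665 m

stop time T_s = (5/4)/(1/2) = 2.5000 s
robot in T_r: 1.2500·0.0800 = 0.1000 m
robot under decel: 1.2500²/(2·0.5000) = 1.5625 m
human closes 1.8000·2.5800 = 4.6440 m
C+Z_d+Z_r = 0.2000+0.0800+0.0800 = 0.3600 m
S_min ≈ 0.1000+1.5625+4.6440+0.3600  ⇒  S_min = 13333/2000 m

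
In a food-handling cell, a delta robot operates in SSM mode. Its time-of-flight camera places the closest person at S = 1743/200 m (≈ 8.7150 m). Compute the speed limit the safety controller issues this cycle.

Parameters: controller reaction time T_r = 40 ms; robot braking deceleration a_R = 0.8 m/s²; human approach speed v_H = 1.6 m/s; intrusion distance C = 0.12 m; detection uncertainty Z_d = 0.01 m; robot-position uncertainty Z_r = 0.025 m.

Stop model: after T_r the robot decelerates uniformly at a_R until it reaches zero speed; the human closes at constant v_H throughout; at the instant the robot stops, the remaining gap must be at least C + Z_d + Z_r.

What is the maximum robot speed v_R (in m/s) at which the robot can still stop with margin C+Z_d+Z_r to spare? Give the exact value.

quadratic (5/8)·v² + (51/25)·v + (-1062/125) = 0
  disc = (51/25)² − 4·(5/8)·(-1062/125) = 15876/625 ; √disc = 126/25
  v_R = (−(51/25) + 126/25) / (2·(5/8)) = 12/5 m/s
check:
T_s = v_R/a_R = (12/5)/(4/5) = 3.0000 s
robot covers v_R·T_r = 2.4000·0.0400 = 0.0960 m before braking
robot covers 2.4000·3.0000 − ½·0.8000·3.0000² = 3.6000 m while stopping
person approaches 1.6000·(0.0400+3.0000) = 4.8640 m
residual clearance needed = 0.1200+0.0100+0.0250 = 0.1550 m
sum ≈ 0.0960+3.6000+4.8640+0.1550 ≈ 8.7150 m = S ✓

v_R_max = 12/5 m/s = 2.4000 m/s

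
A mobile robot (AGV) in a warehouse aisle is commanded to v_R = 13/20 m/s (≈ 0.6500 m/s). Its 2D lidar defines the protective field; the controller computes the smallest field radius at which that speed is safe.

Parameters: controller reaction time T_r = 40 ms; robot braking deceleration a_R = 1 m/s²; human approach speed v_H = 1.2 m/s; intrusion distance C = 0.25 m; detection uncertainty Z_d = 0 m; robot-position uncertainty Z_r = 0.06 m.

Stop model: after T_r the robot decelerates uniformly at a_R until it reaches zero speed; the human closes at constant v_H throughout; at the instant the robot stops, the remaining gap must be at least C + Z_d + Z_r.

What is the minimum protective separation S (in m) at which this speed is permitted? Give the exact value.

T_s = v_R/a_R = (13/20)/1 = 0.6500 s
reaction-phase robot travel = 0.6500·0.0400 = 0.0260 m
robot under decel: 0.6500²/(2·1.0000) = 0.2112 m
human over T_r+T_s: 1.2000·(0.0400+0.6500) = 0.8280 m
C+Z_d+Z_r = 0.2500+0.0000+0.0600 = 0.3100 m
S_min ≈ 0.0260+0.2112+0.8280+0.3100  ⇒  S_min = 5501/4000 m

S_min = 5501/4000 m = 1.3753 m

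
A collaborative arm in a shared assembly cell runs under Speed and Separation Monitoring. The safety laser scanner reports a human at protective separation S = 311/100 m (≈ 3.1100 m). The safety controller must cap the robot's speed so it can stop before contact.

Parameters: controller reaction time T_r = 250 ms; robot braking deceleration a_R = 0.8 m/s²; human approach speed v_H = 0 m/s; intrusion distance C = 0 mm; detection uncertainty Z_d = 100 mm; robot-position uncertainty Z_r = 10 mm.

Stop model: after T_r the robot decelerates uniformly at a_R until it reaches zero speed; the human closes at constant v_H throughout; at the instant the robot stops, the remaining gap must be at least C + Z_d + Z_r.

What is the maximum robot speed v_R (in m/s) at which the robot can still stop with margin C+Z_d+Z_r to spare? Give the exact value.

v_R_max = 2 m/s = 2.0000 m/s

at the boundary: (5/8)·v² + (1/4)·v + (-3) = 0
  disc = (1/4)² − 4·(5/8)·(-3) = 121/16 ; √disc = 11/4
  v_R = (−(1/4) + 11/4) / (2·(5/8)) = 2 m/s
check:
braking lasts T_s = 2/(4/5) = 2.5000 s
robot covers v_R·T_r = 2.0000·0.2500 = 0.5000 m before braking
robot under decel: 2.0000²/(2·0.8000) = 2.5000 m
human over T_r+T_s: 0.0000·(0.2500+2.5000) = 0.0000 m
residual clearance needed = 0.0000+0.1000+0.0100 = 0.1100 m
sum ≈ 0.5000+2.5000+0.0000+0.1100 ≈ 3.1100 m = S ✓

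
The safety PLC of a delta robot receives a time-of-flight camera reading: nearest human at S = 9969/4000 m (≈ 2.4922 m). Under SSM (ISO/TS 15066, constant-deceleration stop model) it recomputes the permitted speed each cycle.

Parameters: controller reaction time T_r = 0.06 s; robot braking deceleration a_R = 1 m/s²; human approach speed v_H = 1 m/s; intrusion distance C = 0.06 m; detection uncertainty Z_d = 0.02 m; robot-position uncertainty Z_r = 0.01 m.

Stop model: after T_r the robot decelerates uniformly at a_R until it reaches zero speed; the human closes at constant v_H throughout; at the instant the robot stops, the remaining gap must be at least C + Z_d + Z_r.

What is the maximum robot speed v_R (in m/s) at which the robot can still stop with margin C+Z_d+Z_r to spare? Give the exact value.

at the boundary: (1/2)·v² + (53/50)·v + (-9369/4000) = 0
  disc = (53/50)² − 4·(1/2)·(-9369/4000) = 58081/10000 ; √disc = 241/100
  v_R = (−(53/50) + 241/100) / (2·(1/2)) = 27/20 m/s
check:
braking lasts T_s = (27/20)/1 = 1.3500 s
reaction-phase robot travel = 1.3500·0.0600 = 0.0810 m
braking distance = 1.3500²/(2·1.0000) = 0.9113 m
human over T_r+T_s: 1.0000·(0.0600+1.3500) = 1.4100 m
residual clearance needed = 0.0600+0.0200+0.0100 = 0.0900 m
sum ≈ 0.0810+0.9113+1.4100+0.0900 ≈ 2.4922 m = S ✓

v_R_max = 27/20 m/s = 1.3500 m/s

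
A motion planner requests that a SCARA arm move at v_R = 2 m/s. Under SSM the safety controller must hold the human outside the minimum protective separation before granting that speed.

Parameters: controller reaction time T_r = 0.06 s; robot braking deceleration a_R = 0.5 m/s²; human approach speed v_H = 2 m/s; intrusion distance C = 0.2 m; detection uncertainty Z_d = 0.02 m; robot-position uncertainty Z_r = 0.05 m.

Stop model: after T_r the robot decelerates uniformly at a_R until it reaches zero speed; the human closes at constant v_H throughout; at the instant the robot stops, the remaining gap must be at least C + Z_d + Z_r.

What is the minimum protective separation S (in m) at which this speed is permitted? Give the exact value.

S_min = 1251/100 m = 12.5100 m

stop time T_s = 2/(1/2) = 4.0000 s
reaction-phase robot travel = 2.0000·0.0600 = 0.1200 m
robot covers 2.0000·4.0000 − ½·0.5000·4.0000² = 4.0000 m while stopping
person approaches 2.0000·(0.0600+4.0000) = 8.1200 m
C+Z_d+Z_r = 0.2000+0.0200+0.0500 = 0.2700 m
S_min ≈ 0.1200+4.0000+8.1200+0.2700  ⇒  S_min = 1251/100 m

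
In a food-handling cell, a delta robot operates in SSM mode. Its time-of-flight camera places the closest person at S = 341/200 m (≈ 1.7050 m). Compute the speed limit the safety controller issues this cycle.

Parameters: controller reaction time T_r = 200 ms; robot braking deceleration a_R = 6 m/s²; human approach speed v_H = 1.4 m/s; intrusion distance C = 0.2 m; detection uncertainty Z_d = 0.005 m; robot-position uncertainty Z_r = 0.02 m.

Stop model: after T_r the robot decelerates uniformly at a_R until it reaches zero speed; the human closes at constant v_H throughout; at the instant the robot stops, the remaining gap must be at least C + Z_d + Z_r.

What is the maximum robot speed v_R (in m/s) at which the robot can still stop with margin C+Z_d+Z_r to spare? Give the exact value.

quadratic (1/12)·v² + (13/30)·v + (-6/5) = 0
  disc = (13/30)² − 4·(1/12)·(-6/5) = 529/900 ; √disc = 23/30
  v_R = (−(13/30) + 23/30) / (2·(1/12)) = 2 m/s
check:
braking lasts T_s = 2/6 = 0.3333 s
robot covers v_R·T_r = 2.0000·0.2000 = 0.4000 m before braking
robot covers 2.0000·0.3333 − ½·6.0000·0.3333² = 0.3333 m while stopping
person approaches 1.4000·(0.2000+0.3333) = 0.7467 m
margins: 0.2000+0.0050+0.0200 = 0.2250 m
sum ≈ 0.4000+0.3333+0.7467+0.2250 ≈ 1.7050 m = S ✓

v_R_max = 2 m/s = 2.0000 m/s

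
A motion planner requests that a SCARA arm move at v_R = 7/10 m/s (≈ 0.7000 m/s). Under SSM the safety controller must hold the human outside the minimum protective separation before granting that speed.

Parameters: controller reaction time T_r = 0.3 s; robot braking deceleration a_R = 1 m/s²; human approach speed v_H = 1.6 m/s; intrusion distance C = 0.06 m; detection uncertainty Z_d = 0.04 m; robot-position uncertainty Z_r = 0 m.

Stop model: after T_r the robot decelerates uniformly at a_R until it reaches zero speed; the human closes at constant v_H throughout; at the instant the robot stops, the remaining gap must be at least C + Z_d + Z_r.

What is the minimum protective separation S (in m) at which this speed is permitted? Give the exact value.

S_min = 431/200 m = 2.1550 m

T_s = v_R/a_R = (7/10)/1 = 0.7000 s
robot in T_r: 0.7000·0.3000 = 0.2100 m
robot covers 0.7000·0.7000 − ½·1.0000·0.7000² = 0.2450 m while stopping
person approaches 1.6000·(0.3000+0.7000) = 1.6000 m
margins: 0.0600+0.0400+0.0000 = 0.1000 m
S_min ≈ 0.2100+0.2450+1.6000+0.1000  ⇒  S_min = 431/200 m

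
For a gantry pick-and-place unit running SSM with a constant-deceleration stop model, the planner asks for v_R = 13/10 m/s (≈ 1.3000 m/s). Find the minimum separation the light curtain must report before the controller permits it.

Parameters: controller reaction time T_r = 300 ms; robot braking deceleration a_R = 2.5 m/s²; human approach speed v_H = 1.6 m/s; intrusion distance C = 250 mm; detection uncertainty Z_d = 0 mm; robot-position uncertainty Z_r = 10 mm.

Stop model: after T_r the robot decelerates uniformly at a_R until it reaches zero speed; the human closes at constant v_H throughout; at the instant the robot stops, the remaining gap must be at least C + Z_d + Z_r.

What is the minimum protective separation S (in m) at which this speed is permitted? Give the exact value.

braking lasts T_s = (13/10)/(5/2) = 0.5200 s
robot in T_r: 1.3000·0.3000 = 0.3900 m
robot covers 1.3000·0.5200 − ½·2.5000·0.5200² = 0.3380 m while stopping
human closes 1.6000·0.8200 = 1.3120 m
margins: 0.2500+0.0000+0.0100 = 0.2600 m
S_min ≈ 0.3900+0.3380+1.3120+0.2600  ⇒  S_min = 23/10 m

S_min = 23/10 m = 2.3000 m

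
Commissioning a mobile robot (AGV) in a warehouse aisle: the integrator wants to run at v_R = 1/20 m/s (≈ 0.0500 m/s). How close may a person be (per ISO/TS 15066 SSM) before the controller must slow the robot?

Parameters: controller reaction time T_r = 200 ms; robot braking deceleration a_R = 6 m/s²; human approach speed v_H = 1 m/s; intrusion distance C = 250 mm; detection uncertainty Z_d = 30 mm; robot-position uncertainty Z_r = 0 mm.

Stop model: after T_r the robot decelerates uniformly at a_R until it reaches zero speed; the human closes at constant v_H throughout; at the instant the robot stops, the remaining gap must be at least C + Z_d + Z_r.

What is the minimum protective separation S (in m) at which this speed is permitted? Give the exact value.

braking lasts T_s = (1/20)/6 = 0.0083 s
robot covers v_R·T_r = 0.0500·0.2000 = 0.0100 m before braking
braking distance = 0.0500²/(2·6.0000) = 0.0002 m
human closes 1.0000·0.2083 = 0.2083 m
C+Z_d+Z_r = 0.2500+0.0300+0.0000 = 0.2800 m
S_min ≈ 0.0100+0.0002+0.2083+0.2800  ⇒  S_min = 2393/4800 m

S_min = 2393/4800 m = 0.4985 m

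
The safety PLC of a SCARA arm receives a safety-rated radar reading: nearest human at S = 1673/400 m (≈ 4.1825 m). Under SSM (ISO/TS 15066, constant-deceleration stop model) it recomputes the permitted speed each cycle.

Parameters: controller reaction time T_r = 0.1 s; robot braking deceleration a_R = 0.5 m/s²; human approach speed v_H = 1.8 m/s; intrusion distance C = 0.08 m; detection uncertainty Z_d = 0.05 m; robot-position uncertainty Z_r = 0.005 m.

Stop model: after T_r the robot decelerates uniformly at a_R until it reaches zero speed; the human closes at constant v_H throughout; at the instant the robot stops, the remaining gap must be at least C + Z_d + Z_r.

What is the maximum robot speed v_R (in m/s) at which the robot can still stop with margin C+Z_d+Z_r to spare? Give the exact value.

v_R_max = 17/20 m/s = 0.8500 m/s

at the boundary: (1)·v² + (37/10)·v + (-1547/400) = 0
  disc = (37/10)² − 4·(1)·(-1547/400) = 729/25 ; √disc = 27/5
  v_R = (−(37/10) + 27/5) / (2·(1)) = 17/20 m/s
check:
stop time T_s = (17/20)/(1/2) = 1.7000 s
robot covers v_R·T_r = 0.8500·0.1000 = 0.0850 m before braking
braking distance = 0.8500²/(2·0.5000) = 0.7225 m
human over T_r+T_s: 1.8000·(0.1000+1.7000) = 3.2400 m
margins: 0.0800+0.0500+0.0050 = 0.1350 m
sum ≈ 0.0850+0.7225+3.2400+0.1350 ≈ 4.1825 m = S ✓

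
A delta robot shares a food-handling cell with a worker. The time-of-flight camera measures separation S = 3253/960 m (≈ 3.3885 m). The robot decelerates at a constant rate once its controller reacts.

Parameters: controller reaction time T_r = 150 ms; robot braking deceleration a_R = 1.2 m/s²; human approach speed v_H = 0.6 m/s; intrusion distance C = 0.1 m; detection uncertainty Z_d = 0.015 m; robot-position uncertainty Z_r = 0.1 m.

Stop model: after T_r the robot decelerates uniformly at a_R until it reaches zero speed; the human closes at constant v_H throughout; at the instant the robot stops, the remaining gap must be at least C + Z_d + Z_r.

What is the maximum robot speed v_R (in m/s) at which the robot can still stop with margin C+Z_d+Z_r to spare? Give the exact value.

at the boundary: (5/12)·v² + (13/20)·v + (-14801/4800) = 0
  disc = (13/20)² − 4·(5/12)·(-14801/4800) = 80089/14400 ; √disc = 283/120
  v_R = (−(13/20) + 283/120) / (2·(5/12)) = 41/20 m/s
check:
T_s = v_R/a_R = (41/20)/(6/5) = 1.7083 s
reaction-phase robot travel = 2.0500·0.1500 = 0.3075 m
robot under decel: 2.0500²/(2·1.2000) = 1.7510 m
person approaches 0.6000·(0.1500+1.7083) = 1.1150 m
residual clearance needed = 0.1000+0.0150+0.1000 = 0.2150 m
sum ≈ 0.3075+1.7510+1.1150+0.2150 ≈ 3.3885 m = S ✓

v_R_max = 41/20 m/s = 2.0500 m/s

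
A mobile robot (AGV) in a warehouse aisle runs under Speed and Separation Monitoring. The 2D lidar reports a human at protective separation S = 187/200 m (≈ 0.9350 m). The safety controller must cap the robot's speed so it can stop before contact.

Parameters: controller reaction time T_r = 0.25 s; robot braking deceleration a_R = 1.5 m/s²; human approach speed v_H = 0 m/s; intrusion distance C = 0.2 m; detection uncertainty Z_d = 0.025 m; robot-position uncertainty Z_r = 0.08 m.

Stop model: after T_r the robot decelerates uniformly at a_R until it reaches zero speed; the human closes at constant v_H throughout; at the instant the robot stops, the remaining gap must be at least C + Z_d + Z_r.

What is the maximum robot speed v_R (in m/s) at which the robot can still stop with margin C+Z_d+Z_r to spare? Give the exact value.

v_R_max = 21/20 m/s = 1.0500 m/s

quadratic (1/3)·v² + (1/4)·v + (-63/100) = 0
  disc = (1/4)² − 4·(1/3)·(-63/100) = 361/400 ; √disc = 19/20
  v_R = (−(1/4) + 19/20) / (2·(1/3)) = 21/20 m/s
check:
stop time T_s = (21/20)/(3/2) = 0.7000 s
robot in T_r: 1.0500·0.2500 = 0.2625 m
braking distance = 1.0500²/(2·1.5000) = 0.3675 m
human closes 0.0000·0.9500 = 0.0000 m
margins: 0.2000+0.0250+0.0800 = 0.3050 m
sum ≈ 0.2625+0.3675+0.0000+0.3050 ≈ 0.9350 m = S ✓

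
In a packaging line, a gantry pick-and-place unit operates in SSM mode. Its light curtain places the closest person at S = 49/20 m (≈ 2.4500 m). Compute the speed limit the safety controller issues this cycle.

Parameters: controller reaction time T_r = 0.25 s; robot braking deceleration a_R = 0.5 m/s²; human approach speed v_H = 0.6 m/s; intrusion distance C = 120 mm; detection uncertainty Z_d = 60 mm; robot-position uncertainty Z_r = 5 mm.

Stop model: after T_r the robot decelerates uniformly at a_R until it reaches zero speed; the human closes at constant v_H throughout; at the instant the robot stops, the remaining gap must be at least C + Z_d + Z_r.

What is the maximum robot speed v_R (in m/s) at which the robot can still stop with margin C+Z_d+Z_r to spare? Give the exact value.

v_R_max = 9/10 m/s = 0.9000 m/s

at the boundary: (1)·v² + (29/20)·v + (-423/200) = 0
  disc = (29/20)² − 4·(1)·(-423/200) = 169/16 ; √disc = 13/4
  v_R = (−(29/20) + 13/4) / (2·(1)) = 9/10 m/s
check:
braking lasts T_s = (9/10)/(1/2) = 1.8000 s
reaction-phase robot travel = 0.9000·0.2500 = 0.2250 m
braking distance = 0.9000²/(2·0.5000) = 0.8100 m
human over T_r+T_s: 0.6000·(0.2500+1.8000) = 1.2300 m
C+Z_d+Z_r = 0.1200+0.0600+0.0050 = 0.1850 m
sum ≈ 0.2250+0.8100+1.2300+0.1850 ≈ 2.4500 m = S ✓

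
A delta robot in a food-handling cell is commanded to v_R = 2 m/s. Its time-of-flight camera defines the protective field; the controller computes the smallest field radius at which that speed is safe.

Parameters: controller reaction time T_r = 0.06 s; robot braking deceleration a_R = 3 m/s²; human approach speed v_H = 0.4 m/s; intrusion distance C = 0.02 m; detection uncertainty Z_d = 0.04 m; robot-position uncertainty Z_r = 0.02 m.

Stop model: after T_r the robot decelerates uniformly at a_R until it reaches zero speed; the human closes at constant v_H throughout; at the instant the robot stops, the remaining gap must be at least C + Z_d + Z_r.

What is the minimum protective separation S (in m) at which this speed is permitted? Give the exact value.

braking lasts T_s = 2/3 = 0.6667 s
reaction-phase robot travel = 2.0000·0.0600 = 0.1200 m
robot covers 2.0000·0.6667 − ½·3.0000·0.6667² = 0.6667 m while stopping
person approaches 0.4000·(0.0600+0.6667) = 0.2907 m
residual clearance needed = 0.0200+0.0400+0.0200 = 0.0800 m
S_min ≈ 0.1200+0.6667+0.2907+0.0800  ⇒  S_min = 434/375 m

S_min = 434/375 m = 1.1573 m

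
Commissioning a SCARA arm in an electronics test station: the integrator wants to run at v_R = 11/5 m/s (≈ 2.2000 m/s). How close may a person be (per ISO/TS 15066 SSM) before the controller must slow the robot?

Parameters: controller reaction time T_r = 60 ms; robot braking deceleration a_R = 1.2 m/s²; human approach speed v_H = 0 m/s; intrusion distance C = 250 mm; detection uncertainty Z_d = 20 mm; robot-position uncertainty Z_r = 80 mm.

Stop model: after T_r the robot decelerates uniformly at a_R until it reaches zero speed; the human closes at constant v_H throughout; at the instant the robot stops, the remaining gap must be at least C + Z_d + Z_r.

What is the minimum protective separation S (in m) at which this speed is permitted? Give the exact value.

braking lasts T_s = (11/5)/(6/5) = 1.8333 s
robot in T_r: 2.2000·0.0600 = 0.1320 m
braking distance = 2.2000²/(2·1.2000) = 2.0167 m
human closes 0.0000·1.8933 = 0.0000 m
residual clearance needed = 0.2500+0.0200+0.0800 = 0.3500 m
S_min ≈ 0.1320+2.0167+0.0000+0.3500  ⇒  S_min = 937/375 m

S_min = 937/375 m = 2.4987 m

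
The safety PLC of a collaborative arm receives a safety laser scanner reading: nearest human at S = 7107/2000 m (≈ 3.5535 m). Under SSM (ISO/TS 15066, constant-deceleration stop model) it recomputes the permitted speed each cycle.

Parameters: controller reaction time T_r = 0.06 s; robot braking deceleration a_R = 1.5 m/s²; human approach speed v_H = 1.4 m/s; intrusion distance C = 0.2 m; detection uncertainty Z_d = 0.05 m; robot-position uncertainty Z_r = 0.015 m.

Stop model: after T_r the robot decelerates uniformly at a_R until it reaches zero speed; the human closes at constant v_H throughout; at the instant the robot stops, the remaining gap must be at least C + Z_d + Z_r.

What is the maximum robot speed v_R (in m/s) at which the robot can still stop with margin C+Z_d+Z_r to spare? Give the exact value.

at the boundary: (1/3)·v² + (149/150)·v + (-6409/2000) = 0
  disc = (149/150)² − 4·(1/3)·(-6409/2000) = 29584/5625 ; √disc = 172/75
  v_R = (−(149/150) + 172/75) / (2·(1/3)) = 39/20 m/s
check:
T_s = v_R/a_R = (39/20)/(3/2) = 1.3000 s
robot covers v_R·T_r = 1.9500·0.0600 = 0.1170 m before braking
braking distance = 1.9500²/(2·1.5000) = 1.2675 m
human closes 1.4000·1.3600 = 1.9040 m
margins: 0.2000+0.0500+0.0150 = 0.2650 m
sum ≈ 0.1170+1.2675+1.9040+0.2650 ≈ 3.5535 m = S ✓

v_R_max = 39/20 m/s = 1.9500 m/s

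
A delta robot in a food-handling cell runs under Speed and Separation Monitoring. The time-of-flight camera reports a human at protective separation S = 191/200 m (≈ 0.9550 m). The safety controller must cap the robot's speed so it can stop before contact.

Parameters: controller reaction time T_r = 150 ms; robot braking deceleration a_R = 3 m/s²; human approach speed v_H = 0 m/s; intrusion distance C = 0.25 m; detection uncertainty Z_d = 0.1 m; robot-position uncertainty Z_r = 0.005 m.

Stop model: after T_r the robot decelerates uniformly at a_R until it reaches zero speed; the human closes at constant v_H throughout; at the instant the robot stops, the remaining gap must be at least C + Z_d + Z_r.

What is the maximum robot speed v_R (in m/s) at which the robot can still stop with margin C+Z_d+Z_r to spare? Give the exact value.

v_R_max = 3/2 m/s = 1.5000 m/s

at the boundary: (1/6)·v² + (3/20)·v + (-3/5) = 0
  disc = (3/20)² − 4·(1/6)·(-3/5) = 169/400 ; √disc = 13/20
  v_R = (−(3/20) + 13/20) / (2·(1/6)) = 3/2 m/s
check:
T_s = v_R/a_R = (3/2)/3 = 0.5000 s
robot in T_r: 1.5000·0.1500 = 0.2250 m
braking distance = 1.5000²/(2·3.0000) = 0.3750 m
person approaches 0.0000·(0.1500+0.5000) = 0.0000 m
margins: 0.2500+0.1000+0.0050 = 0.3550 m
sum ≈ 0.2250+0.3750+0.0000+0.3550 ≈ 0.9550 m = S ✓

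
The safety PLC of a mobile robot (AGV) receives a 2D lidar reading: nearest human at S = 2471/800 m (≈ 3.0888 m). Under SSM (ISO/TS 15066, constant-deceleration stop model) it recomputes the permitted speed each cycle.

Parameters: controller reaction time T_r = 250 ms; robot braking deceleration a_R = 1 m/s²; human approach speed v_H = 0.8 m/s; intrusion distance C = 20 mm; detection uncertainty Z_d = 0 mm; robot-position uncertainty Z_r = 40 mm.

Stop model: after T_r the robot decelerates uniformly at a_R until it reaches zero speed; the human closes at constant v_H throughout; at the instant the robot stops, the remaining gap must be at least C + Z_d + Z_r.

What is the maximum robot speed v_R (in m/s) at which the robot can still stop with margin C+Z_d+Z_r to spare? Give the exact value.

v_R_max = 31/20 m/s = 1.5500 m/s

collect terms ⇒ (1/2)·v_R² + (21/20)·v_R + (-2263/800) = 0
  disc = (21/20)² − 4·(1/2)·(-2263/800) = 169/25 ; √disc = 13/5
  v_R = (−(21/20) + 13/5) / (2·(1/2)) = 31/20 m/s
check:
braking lasts T_s = (31/20)/1 = 1.5500 s
robot in T_r: 1.5500·0.2500 = 0.3875 m
robot covers 1.5500·1.5500 − ½·1.0000·1.5500² = 1.2012 m while stopping
human over T_r+T_s: 0.8000·(0.2500+1.5500) = 1.4400 m
C+Z_d+Z_r = 0.0200+0.0000+0.0400 = 0.0600 m
sum ≈ 0.3875+1.2012+1.4400+0.0600 ≈ 3.0888 m = S ✓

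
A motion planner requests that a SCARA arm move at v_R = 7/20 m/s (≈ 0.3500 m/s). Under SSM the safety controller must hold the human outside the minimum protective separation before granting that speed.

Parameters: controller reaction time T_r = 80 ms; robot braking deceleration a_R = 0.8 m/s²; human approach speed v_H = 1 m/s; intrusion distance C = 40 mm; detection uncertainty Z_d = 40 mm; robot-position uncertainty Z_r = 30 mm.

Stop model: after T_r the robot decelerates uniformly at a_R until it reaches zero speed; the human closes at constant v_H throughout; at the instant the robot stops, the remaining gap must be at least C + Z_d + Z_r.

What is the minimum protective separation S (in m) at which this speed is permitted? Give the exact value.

S_min = 11713/16000 m = 0.7321 m

T_s = v_R/a_R = (7/20)/(4/5) = 0.4375 s
robot covers v_R·T_r = 0.3500·0.0800 = 0.0280 m before braking
braking distance = 0.3500²/(2·0.8000) = 0.0766 m
person approaches 1.0000·(0.0800+0.4375) = 0.5175 m
margins: 0.0400+0.0400+0.0300 = 0.1100 m
S_min ≈ 0.0280+0.0766+0.5175+0.1100  ⇒  S_min = 11713/16000 m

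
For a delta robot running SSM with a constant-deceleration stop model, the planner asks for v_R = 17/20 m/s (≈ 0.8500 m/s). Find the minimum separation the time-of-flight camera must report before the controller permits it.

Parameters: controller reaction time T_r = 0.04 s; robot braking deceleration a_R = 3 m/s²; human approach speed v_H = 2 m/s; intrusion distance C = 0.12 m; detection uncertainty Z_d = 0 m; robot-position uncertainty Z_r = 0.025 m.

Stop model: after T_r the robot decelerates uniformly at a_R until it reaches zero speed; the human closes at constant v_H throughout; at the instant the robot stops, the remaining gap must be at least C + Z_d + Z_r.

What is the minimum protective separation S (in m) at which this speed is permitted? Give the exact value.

S_min = 11353/12000 m = 0.9461 m

stop time T_s = (17/20)/3 = 0.2833 s
reaction-phase robot travel = 0.8500·0.0400 = 0.0340 m
robot under decel: 0.8500²/(2·3.0000) = 0.1204 m
person approaches 2.0000·(0.0400+0.2833) = 0.6467 m
C+Z_d+Z_r = 0.1200+0.0000+0.0250 = 0.1450 m
S_min ≈ 0.0340+0.1204+0.6467+0.1450  ⇒  S_min = 11353/12000 m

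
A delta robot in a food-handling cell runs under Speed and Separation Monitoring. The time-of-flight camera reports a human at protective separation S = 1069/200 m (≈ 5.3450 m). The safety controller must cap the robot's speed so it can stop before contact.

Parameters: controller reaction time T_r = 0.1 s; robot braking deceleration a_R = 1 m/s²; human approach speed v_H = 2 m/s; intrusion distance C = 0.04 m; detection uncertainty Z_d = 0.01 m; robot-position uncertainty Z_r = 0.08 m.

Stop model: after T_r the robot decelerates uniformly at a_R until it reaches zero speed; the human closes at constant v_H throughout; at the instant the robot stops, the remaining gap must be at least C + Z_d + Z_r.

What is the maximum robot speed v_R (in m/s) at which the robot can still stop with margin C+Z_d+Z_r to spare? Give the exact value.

quadratic (1/2)·v² + (21/10)·v + (-1003/200) = 0
  disc = (21/10)² − 4·(1/2)·(-1003/200) = 361/25 ; √disc = 19/5
  v_R = (−(21/10) + 19/5) / (2·(1/2)) = 17/10 m/s
check:
braking lasts T_s = (17/10)/1 = 1.7000 s
robot in T_r: 1.7000·0.1000 = 0.1700 m
braking distance = 1.7000²/(2·1.0000) = 1.4450 m
human closes 2.0000·1.8000 = 3.6000 m
margins: 0.0400+0.0100+0.0800 = 0.1300 m
sum ≈ 0.1700+1.4450+3.6000+0.1300 ≈ 5.3450 m = S ✓

v_R_max = 17/10 m/s = 1.7000 m/s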